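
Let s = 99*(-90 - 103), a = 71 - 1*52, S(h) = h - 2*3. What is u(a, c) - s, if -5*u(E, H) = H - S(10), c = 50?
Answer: 95489/5 ≈ 19098.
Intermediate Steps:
S(h) = -6 + h (S(h) = h - 6 = -6 + h)
a = 19 (a = 71 - 52 = 19)
u(E, H) = ⅘ - H/5 (u(E, H) = -(H - (-6 + 10))/5 = -(H - 1*4)/5 = -(H - 4)/5 = -(-4 + H)/5 = ⅘ - H/5)
s = -19107 (s = 99*(-193) = -19107)
u(a, c) - s = (⅘ - ⅕*50) - 1*(-19107) = (⅘ - 10) + 19107 = -46/5 + 19107 = 95489/5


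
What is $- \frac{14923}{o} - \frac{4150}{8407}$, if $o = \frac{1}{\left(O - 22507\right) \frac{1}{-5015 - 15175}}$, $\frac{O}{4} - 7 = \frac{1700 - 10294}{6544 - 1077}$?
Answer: $- \frac{2203228660293587}{132564854730} \approx -16620.0$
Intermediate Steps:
$O = \frac{118700}{5467}$ ($O = 28 + 4 \frac{1700 - 10294}{6544 - 1077} = 28 + 4 \left(- \frac{8594}{6544 - 1077}\right) = 28 + 4 \left(- \frac{8594}{5467}\right) = 28 - \frac{34376}{5467} = \frac{118700}{5467} \approx 21.712$)
$o = \frac{110378730}{122927069}$ ($o = \frac{1}{\left(\frac{118700}{5467} - 22507\right) \frac{1}{-5015 - 15175}} = \frac{1}{\left(- \frac{122927069}{5467}\right) \frac{1}{-20190}} = \frac{1}{\left(- \frac{122927069}{5467}\right) \left(- \frac{1}{20190}\right)} = \frac{1}{\frac{122927069}{110378730}} = \frac{110378730}{122927069} \approx 0.89792$)
$- \frac{14923}{o} - \frac{4150}{8407} = - \frac{14923}{\frac{110378730}{122927069}} - \frac{4150}{8407} = \left(-14923\right) \frac{122927069}{110378730} - \frac{4150}{8407} = - \frac{1834440650687}{110378730} - \frac{4150}{8407} = - \frac{2203228660293587}{132564854730}$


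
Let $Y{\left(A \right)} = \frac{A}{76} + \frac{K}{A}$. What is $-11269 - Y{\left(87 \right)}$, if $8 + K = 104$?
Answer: $- \frac{24841831}{2204} \approx -11271.0$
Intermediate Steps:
$K = 96$ ($K = -8 + 104 = 96$)
$Y{\left(A \right)} = \frac{96}{A} + \frac{A}{76}$ ($Y{\left(A \right)} = \frac{A}{76} + \frac{96}{A} = \frac{96}{A} + \frac{A}{76}$)
$-11269 - Y{\left(87 \right)} = -11269 - \left(\frac{96}{87} + \frac{1}{76} \cdot 87\right) = -11269 - \left(96 \cdot \frac{1}{87} + \frac{87}{76}\right) = -11269 - \left(\frac{32}{29} + \frac{87}{76}\right) = -11269 - \frac{4955}{2204} = - \frac{24841831}{2204}$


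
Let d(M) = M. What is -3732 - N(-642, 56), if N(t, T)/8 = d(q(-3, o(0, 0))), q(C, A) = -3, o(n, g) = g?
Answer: -3708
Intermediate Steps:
N(t, T) = -24 (N(t, T) = 8*(-3) = -24)
-3732 - N(-642, 56) = -3732 - 1*(-24) = -3732 + 24 = -3708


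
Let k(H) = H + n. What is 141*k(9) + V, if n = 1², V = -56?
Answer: 1354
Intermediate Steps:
n = 1
k(H) = 1 + H (k(H) = H + 1 = 1 + H)
141*k(9) + V = 141*(1 + 9) - 56 = 141*10 - 56 = 1410 - 56 = 1354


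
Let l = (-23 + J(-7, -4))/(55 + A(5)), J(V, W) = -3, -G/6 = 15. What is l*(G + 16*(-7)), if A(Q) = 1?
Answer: 1313/14 ≈ 93.786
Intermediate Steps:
G = -90 (G = -6*15 = -90)
l = -13/28 (l = (-23 - 3)/(55 + 1) = -26/56 = -26*1/56 = -13/28 ≈ -0.46429)
l*(G + 16*(-7)) = -13*(-90 + 16*(-7))/28 = -13*(-90 - 112)/28 = -13/28*(-202) = 1313/14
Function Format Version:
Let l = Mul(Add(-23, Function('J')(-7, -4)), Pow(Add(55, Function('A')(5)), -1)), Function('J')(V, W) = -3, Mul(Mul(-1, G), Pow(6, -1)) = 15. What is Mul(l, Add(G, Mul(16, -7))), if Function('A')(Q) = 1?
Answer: Rational(1313, 14) ≈ 93.786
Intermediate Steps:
G = -90 (G = Mul(-6, 15) = -90)
l = Rational(-13, 28) (l = Mul(Add(-23, -3), Pow(Add(55, 1), -1)) = Mul(-26, Pow(56, -1)) = Mul(-26, Rational(1, 56)) = Rational(-13, 28) ≈ -0.46429)
Mul(l, Add(G, Mul(16, -7))) = Mul(Rational(-13, 28), Add(-90, Mul(16, -7))) = Mul(Rational(-13, 28), Add(-90, -112)) = Mul(Rational(-13, 28), -202) = Rational(1313, 14)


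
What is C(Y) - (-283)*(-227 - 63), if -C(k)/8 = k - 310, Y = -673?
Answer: -74206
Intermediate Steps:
C(k) = 2480 - 8*k (C(k) = -8*(k - 310) = -8*(-310 + k) = 2480 - 8*k)
C(Y) - (-283)*(-227 - 63) = (2480 - 8*(-673)) - (-283)*(-227 - 63) = (2480 + 5384) - (-283)*(-290) = 7864 - 1*82070 = 7864 - 82070 = -74206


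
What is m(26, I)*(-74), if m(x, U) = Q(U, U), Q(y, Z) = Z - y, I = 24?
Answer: 0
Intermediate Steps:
m(x, U) = 0 (m(x, U) = U - U = 0)
m(26, I)*(-74) = 0*(-74) = 0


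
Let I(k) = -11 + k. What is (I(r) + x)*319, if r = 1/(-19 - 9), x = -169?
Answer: -1608079/28 ≈ -57431.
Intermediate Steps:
r = -1/28 (r = 1/(-28) = -1/28 ≈ -0.035714)
(I(r) + x)*319 = ((-11 - 1/28) - 169)*319 = (-309/28 - 169)*319 = -5041/28*319 = -1608079/28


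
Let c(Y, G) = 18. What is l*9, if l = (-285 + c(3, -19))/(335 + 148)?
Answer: -801/161 ≈ -4.9752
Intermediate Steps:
l = -89/161 (l = (-285 + 18)/(335 + 148) = -267/483 = -267*1/483 = -89/161 ≈ -0.55280)
l*9 = -89/161*9 = -801/161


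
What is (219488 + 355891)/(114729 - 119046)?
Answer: -191793/1439 ≈ -133.28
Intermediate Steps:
(219488 + 355891)/(114729 - 119046) = 575379/(-4317) = 575379*(-1/4317) = -191793/1439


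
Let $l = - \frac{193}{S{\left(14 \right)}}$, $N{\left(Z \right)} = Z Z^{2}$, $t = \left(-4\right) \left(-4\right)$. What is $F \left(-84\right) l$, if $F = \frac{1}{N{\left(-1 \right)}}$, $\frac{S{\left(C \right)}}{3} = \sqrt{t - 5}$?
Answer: $- \frac{5404 \sqrt{11}}{11} \approx -1629.4$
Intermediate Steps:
$t = 16$
$S{\left(C \right)} = 3 \sqrt{11}$ ($S{\left(C \right)} = 3 \sqrt{16 - 5} = 3 \sqrt{11}$)
$N{\left(Z \right)} = Z^{3}$
$l = - \frac{193 \sqrt{11}}{33}$ ($l = - \frac{193}{3 \sqrt{11}} = - 193 \frac{\sqrt{11}}{33} = - \frac{193 \sqrt{11}}{33} \approx -19.397$)
$F = -1$ ($F = \frac{1}{\left(-1\right)^{3}} = \frac{1}{-1} = -1$)
$F \left(-84\right) l = \left(-1\right) \left(-84\right) \left(- \frac{193 \sqrt{11}}{33}\right) = 84 \left(- \frac{193 \sqrt{11}}{33}\right) = - \frac{5404 \sqrt{11}}{11}$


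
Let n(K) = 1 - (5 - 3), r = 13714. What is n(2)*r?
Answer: -13714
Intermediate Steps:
n(K) = -1 (n(K) = 1 - 1*2 = 1 - 2 = -1)
n(2)*r = -1*13714 = -13714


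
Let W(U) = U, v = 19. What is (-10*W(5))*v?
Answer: -950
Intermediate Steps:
(-10*W(5))*v = -10*5*19 = -50*19 = -950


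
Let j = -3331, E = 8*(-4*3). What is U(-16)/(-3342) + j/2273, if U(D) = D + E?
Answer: -5438813/3798183 ≈ -1.4320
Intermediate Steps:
E = -96 (E = 8*(-12) = -96)
U(D) = -96 + D (U(D) = D - 96 = -96 + D)
U(-16)/(-3342) + j/2273 = (-96 - 16)/(-3342) - 3331/2273 = -112*(-1/3342) - 3331*1/2273 = 56/1671 - 3331/2273 = -5438813/3798183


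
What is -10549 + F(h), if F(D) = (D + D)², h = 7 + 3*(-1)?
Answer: -10485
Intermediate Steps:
h = 4 (h = 7 - 3 = 4)
F(D) = 4*D² (F(D) = (2*D)² = 4*D²)
-10549 + F(h) = -10549 + 4*4² = -10549 + 4*16 = -10549 + 64 = -10485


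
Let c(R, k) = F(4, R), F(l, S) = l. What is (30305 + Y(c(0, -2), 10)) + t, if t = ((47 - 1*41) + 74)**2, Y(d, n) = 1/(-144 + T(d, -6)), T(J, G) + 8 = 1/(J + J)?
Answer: 44596567/1215 ≈ 36705.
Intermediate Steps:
T(J, G) = -8 + 1/(2*J) (T(J, G) = -8 + 1/(J + J) = -8 + 1/(2*J))
c(R, k) = 4
Y(d, n) = 1/(-152 + 1/(2*d)) (Y(d, n) = 1/(-144 + (-8 + 1/(2*d))) = 1/(-152 + 1/(2*d)))
t = 6400 (t = ((47 - 41) + 74)**2 = (6 + 74)**2 = 80**2 = 6400)
(30305 + Y(c(0, -2), 10)) + t = (30305 - 2*4/(-1 + 304*4)) + 6400 = (30305 - 2*4/(-1 + 1216)) + 6400 = (30305 - 2*4/1215) + 6400 = (30305 - 2*4*1/1215) + 6400 = (30305 - 8/1215) + 6400 = 36820567/1215 + 6400 = 44596567/1215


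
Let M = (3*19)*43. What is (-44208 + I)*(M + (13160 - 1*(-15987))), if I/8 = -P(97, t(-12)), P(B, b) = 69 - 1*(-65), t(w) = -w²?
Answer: -1430757440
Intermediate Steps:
P(B, b) = 134 (P(B, b) = 69 + 65 = 134)
M = 2451 (M = 57*43 = 2451)
I = -1072 (I = 8*(-1*134) = 8*(-134) = -1072)
(-44208 + I)*(M + (13160 - 1*(-15987))) = (-44208 - 1072)*(2451 + (13160 - 1*(-15987))) = -45280*(2451 + (13160 + 15987)) = -45280*(2451 + 29147) = -45280*31598 = -1430757440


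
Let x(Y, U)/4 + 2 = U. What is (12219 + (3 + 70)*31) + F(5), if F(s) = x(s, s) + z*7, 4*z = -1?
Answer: 57969/4 ≈ 14492.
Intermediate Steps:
x(Y, U) = -8 + 4*U
z = -1/4 (z = (1/4)*(-1) = -1/4 ≈ -0.25000)
F(s) = -39/4 + 4*s (F(s) = (-8 + 4*s) - 1/4*7 = (-8 + 4*s) - 7/4 = -39/4 + 4*s)
(12219 + (3 + 70)*31) + F(5) = (12219 + (3 + 70)*31) + (-39/4 + 4*5) = (12219 + 73*31) + (-39/4 + 20) = (12219 + 2263) + 41/4 = 14482 + 41/4 = 57969/4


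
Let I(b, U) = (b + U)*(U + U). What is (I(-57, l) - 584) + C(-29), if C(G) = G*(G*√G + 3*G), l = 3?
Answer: 1615 + 841*I*√29 ≈ 1615.0 + 4528.9*I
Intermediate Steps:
C(G) = G*(G^(3/2) + 3*G)
I(b, U) = 2*U*(U + b) (I(b, U) = (U + b)*(2*U) = 2*U*(U + b))
(I(-57, l) - 584) + C(-29) = (2*3*(3 - 57) - 584) + ((-29)^(5/2) + 3*(-29)²) = (2*3*(-54) - 584) + (841*I*√29 + 3*841) = (-324 - 584) + (841*I*√29 + 2523) = -908 + (2523 + 841*I*√29) = 1615 + 841*I*√29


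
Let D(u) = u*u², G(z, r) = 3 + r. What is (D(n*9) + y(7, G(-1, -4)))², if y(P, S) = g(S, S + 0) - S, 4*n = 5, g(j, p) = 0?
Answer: 8315433721/4096 ≈ 2.0301e+6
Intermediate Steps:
n = 5/4 (n = (¼)*5 = 5/4 ≈ 1.2500)
D(u) = u³
y(P, S) = -S (y(P, S) = 0 - S = -S)
(D(n*9) + y(7, G(-1, -4)))² = (((5/4)*9)³ - (3 - 4))² = ((45/4)³ - 1*(-1))² = (91125/64 + 1)² = (91189/64)² = 8315433721/4096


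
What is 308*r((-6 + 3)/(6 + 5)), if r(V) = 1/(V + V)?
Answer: -1694/3 ≈ -564.67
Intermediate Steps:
r(V) = 1/(2*V)
308*r((-6 + 3)/(6 + 5)) = 308*(1/(2*(((-6 + 3)/(6 + 5))))) = 308*(1/(2*((-3/11)))) = 308*(1/(2*((-3*1/11)))) = 308*(1/(2*(-3/11))) = 308*((1/2)*(-11/3)) = 308*(-11/6) = -1694/3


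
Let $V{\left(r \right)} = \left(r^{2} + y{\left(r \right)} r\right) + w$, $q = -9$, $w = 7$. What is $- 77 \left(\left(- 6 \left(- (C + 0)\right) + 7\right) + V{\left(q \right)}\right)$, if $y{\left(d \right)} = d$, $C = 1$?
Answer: $-14014$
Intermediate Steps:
$V{\left(r \right)} = 7 + 2 r^{2}$ ($V{\left(r \right)} = \left(r^{2} + r r\right) + 7 = \left(r^{2} + r^{2}\right) + 7 = 2 r^{2} + 7 = 7 + 2 r^{2}$)
$- 77 \left(\left(- 6 \left(- (C + 0)\right) + 7\right) + V{\left(q \right)}\right) = - 77 \left(\left(- 6 \left(- (1 + 0)\right) + 7\right) + \left(7 + 2 \left(-9\right)^{2}\right)\right) = - 77 \left(\left(- 6 \left(\left(-1\right) 1\right) + 7\right) + \left(7 + 2 \cdot 81\right)\right) = - 77 \left(\left(\left(-6\right) \left(-1\right) + 7\right) + \left(7 + 162\right)\right) = - 77 \left(\left(6 + 7\right) + 169\right) = - 77 \left(13 + 169\right) = \left(-77\right) 182 = -14014$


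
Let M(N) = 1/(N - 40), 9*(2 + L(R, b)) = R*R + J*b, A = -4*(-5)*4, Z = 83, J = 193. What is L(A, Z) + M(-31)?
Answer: 176718/71 ≈ 2489.0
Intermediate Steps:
A = 80 (A = 20*4 = 80)
L(R, b) = -2 + R**2/9 + 193*b/9 (L(R, b) = -2 + (R*R + 193*b)/9 = -2 + (R**2 + 193*b)/9 = -2 + (R**2/9 + 193*b/9) = -2 + R**2/9 + 193*b/9)
M(N) = 1/(-40 + N)
L(A, Z) + M(-31) = (-2 + (1/9)*80**2 + (193/9)*83) + 1/(-40 - 31) = (-2 + (1/9)*6400 + 16019/9) + 1/(-71) = (-2 + 6400/9 + 16019/9) - 1/71 = 2489 - 1/71 = 176718/71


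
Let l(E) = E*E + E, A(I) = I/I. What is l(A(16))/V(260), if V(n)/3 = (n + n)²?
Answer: 1/405600 ≈ 2.4655e-6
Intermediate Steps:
A(I) = 1
l(E) = E + E² (l(E) = E² + E = E + E²)
V(n) = 12*n² (V(n) = 3*(n + n)² = 3*(2*n)² = 3*(4*n²) = 12*n²)
l(A(16))/V(260) = (1*(1 + 1))/((12*260²)) = (1*2)/((12*67600)) = 2/811200 = 2*(1/811200) = 1/405600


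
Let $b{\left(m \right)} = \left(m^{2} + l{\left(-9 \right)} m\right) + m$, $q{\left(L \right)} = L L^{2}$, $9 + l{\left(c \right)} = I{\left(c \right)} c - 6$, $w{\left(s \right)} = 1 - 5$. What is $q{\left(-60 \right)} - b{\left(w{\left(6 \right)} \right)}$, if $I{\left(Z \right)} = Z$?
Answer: $-215748$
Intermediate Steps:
$w{\left(s \right)} = -4$
$l{\left(c \right)} = -15 + c^{2}$ ($l{\left(c \right)} = -9 + \left(c c - 6\right) = -9 + \left(c^{2} - 6\right) = -9 + \left(-6 + c^{2}\right) = -15 + c^{2}$)
$q{\left(L \right)} = L^{3}$
$b{\left(m \right)} = m^{2} + 67 m$ ($b{\left(m \right)} = \left(m^{2} + \left(-15 + \left(-9\right)^{2}\right) m\right) + m = \left(m^{2} + \left(-15 + 81\right) m\right) + m = \left(m^{2} + 66 m\right) + m = m^{2} + 67 m$)
$q{\left(-60 \right)} - b{\left(w{\left(6 \right)} \right)} = \left(-60\right)^{3} - - 4 \left(67 - 4\right) = -216000 - \left(-4\right) 63 = -216000 - -252 = -216000 + 252 = -215748$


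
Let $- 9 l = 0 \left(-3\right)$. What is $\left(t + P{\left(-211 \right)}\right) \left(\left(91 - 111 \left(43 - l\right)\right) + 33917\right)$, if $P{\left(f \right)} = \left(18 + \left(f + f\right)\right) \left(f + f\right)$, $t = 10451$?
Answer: $5289751665$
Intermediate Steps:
$l = 0$ ($l = - \frac{0 \left(-3\right)}{9} = \left(- \frac{1}{9}\right) 0 = 0$)
$P{\left(f \right)} = 2 f \left(18 + 2 f\right)$ ($P{\left(f \right)} = \left(18 + 2 f\right) 2 f = 2 f \left(18 + 2 f\right)$)
$\left(t + P{\left(-211 \right)}\right) \left(\left(91 - 111 \left(43 - l\right)\right) + 33917\right) = \left(10451 + 4 \left(-211\right) \left(9 - 211\right)\right) \left(\left(91 - 111 \left(43 - 0\right)\right) + 33917\right) = \left(10451 + 4 \left(-211\right) \left(-202\right)\right) \left(\left(91 - 111 \left(43 + 0\right)\right) + 33917\right) = \left(10451 + 170488\right) \left(\left(91 - 4773\right) + 33917\right) = 180939 \left(\left(91 - 4773\right) + 33917\right) = 180939 \left(-4682 + 33917\right) = 180939 \cdot 29235 = 5289751665$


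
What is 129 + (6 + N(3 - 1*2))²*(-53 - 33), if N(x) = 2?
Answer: -5375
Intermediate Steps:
129 + (6 + N(3 - 1*2))²*(-53 - 33) = 129 + (6 + 2)²*(-53 - 33) = 129 + 8²*(-86) = 129 + 64*(-86) = 129 - 5504 = -5375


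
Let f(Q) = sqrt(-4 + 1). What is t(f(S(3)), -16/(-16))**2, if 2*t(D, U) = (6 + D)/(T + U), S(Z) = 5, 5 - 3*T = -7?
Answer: (6 + I*sqrt(3))**2/100 ≈ 0.33 + 0.20785*I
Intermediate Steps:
T = 4 (T = 5/3 - 1/3*(-7) = 5/3 + 7/3 = 4)
f(Q) = I*sqrt(3) (f(Q) = sqrt(-3) = I*sqrt(3))
t(D, U) = (6 + D)/(2*(4 + U)) (t(D, U) = ((6 + D)/(4 + U))/2 = (6 + D)/(2*(4 + U)))
t(f(S(3)), -16/(-16))**2 = ((6 + I*sqrt(3))/(2*(4 - 16/(-16))))**2 = ((6 + I*sqrt(3))/(2*(4 - 16*(-1/16))))**2 = ((6 + I*sqrt(3))/(2*(4 + 1)))**2 = ((1/2)*(6 + I*sqrt(3))/5)**2 = ((1/2)*(1/5)*(6 + I*sqrt(3)))**2 = (3/5 + I*sqrt(3)/10)**2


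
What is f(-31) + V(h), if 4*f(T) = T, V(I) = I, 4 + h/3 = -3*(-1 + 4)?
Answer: -187/4 ≈ -46.750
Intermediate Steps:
h = -39 (h = -12 + 3*(-3*(-1 + 4)) = -12 + 3*(-3*3) = -12 + 3*(-9) = -12 - 27 = -39)
f(T) = T/4
f(-31) + V(h) = (¼)*(-31) - 39 = -31/4 - 39 = -187/4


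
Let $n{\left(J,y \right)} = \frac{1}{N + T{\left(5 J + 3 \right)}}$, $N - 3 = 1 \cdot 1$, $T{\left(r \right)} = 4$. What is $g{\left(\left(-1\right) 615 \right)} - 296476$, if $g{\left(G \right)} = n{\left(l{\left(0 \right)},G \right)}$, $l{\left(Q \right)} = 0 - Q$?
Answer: $- \frac{2371807}{8} \approx -2.9648 \cdot 10^{5}$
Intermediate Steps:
$l{\left(Q \right)} = - Q$
$N = 4$ ($N = 3 + 1 \cdot 1 = 3 + 1 = 4$)
$n{\left(J,y \right)} = \frac{1}{8}$ ($n{\left(J,y \right)} = \frac{1}{4 + 4} = \frac{1}{8}$)
$g{\left(G \right)} = \frac{1}{8}$
$g{\left(\left(-1\right) 615 \right)} - 296476 = \frac{1}{8} - 296476 = - \frac{2371807}{8}$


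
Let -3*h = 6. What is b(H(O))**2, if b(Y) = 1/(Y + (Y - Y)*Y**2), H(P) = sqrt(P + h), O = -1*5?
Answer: -1/7 ≈ -0.14286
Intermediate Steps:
h = -2 (h = -1/3*6 = -2)
O = -5
H(P) = sqrt(-2 + P) (H(P) = sqrt(P - 2) = sqrt(-2 + P))
b(Y) = 1/Y (b(Y) = 1/(Y + 0*Y**2) = 1/(Y + 0) = 1/Y)
b(H(O))**2 = (1/(sqrt(-2 - 5)))**2 = (1/(sqrt(-7)))**2 = (1/(I*sqrt(7)))**2 = (-I*sqrt(7)/7)**2 = -1/7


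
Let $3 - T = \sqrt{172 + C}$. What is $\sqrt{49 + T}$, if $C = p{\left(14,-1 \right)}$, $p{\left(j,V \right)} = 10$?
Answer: $\sqrt{52 - \sqrt{182}} \approx 6.2056$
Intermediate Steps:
$C = 10$
$T = 3 - \sqrt{182}$ ($T = 3 - \sqrt{172 + 10} = 3 - \sqrt{182} \approx -10.491$)
$\sqrt{49 + T} = \sqrt{49 + \left(3 - \sqrt{182}\right)} = \sqrt{52 - \sqrt{182}}$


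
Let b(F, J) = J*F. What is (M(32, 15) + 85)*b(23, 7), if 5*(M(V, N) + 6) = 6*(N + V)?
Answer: 108997/5 ≈ 21799.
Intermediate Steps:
b(F, J) = F*J
M(V, N) = -6 + 6*N/5 + 6*V/5 (M(V, N) = -6 + (6*(N + V))/5 = -6 + (6*N + 6*V)/5 = -6 + (6*N/5 + 6*V/5) = -6 + 6*N/5 + 6*V/5)
(M(32, 15) + 85)*b(23, 7) = ((-6 + (6/5)*15 + (6/5)*32) + 85)*(23*7) = ((-6 + 18 + 192/5) + 85)*161 = (252/5 + 85)*161 = (677/5)*161 = 108997/5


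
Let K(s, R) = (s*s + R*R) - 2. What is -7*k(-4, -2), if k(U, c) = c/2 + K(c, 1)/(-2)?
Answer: 35/2 ≈ 17.500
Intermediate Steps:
K(s, R) = -2 + R² + s² (K(s, R) = (s² + R²) - 2 = (R² + s²) - 2 = -2 + R² + s²)
k(U, c) = ½ + c/2 - c²/2 (k(U, c) = c/2 + (-2 + 1² + c²)/(-2) = c*(½) + (-2 + 1 + c²)*(-½) = c/2 + (-1 + c²)*(-½) = c/2 + (½ - c²/2) = ½ + c/2 - c²/2)
-7*k(-4, -2) = -7*(½ + (½)*(-2) - ½*(-2)²) = -7*(½ - 1 - ½*4) = -7*(½ - 1 - 2) = -7*(-5/2) = 35/2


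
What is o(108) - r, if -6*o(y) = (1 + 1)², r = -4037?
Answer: 12109/3 ≈ 4036.3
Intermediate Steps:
o(y) = -⅔ (o(y) = -(1 + 1)²/6 = -⅙*2² = -⅙*4 = -⅔)
o(108) - r = -⅔ - 1*(-4037) = -⅔ + 4037 = 12109/3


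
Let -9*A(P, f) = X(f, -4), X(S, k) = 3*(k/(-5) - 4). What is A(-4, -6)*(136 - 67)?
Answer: 368/5 ≈ 73.600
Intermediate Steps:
X(S, k) = -12 - 3*k/5 (X(S, k) = 3*(k*(-1/5) - 4) = 3*(-k/5 - 4) = 3*(-4 - k/5) = -12 - 3*k/5)
A(P, f) = 16/15 (A(P, f) = -(-12 - 3/5*(-4))/9 = -(-12 + 12/5)/9 = -1/9*(-48/5) = 16/15)
A(-4, -6)*(136 - 67) = 16*(136 - 67)/15 = (16/15)*69 = 368/5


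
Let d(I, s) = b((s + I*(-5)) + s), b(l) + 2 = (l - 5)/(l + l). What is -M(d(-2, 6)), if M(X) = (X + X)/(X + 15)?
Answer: 142/589 ≈ 0.24109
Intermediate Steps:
b(l) = -2 + (-5 + l)/(2*l) (b(l) = -2 + (l - 5)/(l + l) = -2 + (-5 + l)/((2*l)) = -2 + (-5 + l)*(1/(2*l)) = -2 + (-5 + l)/(2*l))
d(I, s) = (-5 - 6*s + 15*I)/(2*(-5*I + 2*s)) (d(I, s) = (-5 - 3*((s + I*(-5)) + s))/(2*((s + I*(-5)) + s)) = (-5 - 3*((s - 5*I) + s))/(2*((s - 5*I) + s)) = (-5 - 3*(-5*I + 2*s))/(2*(-5*I + 2*s)) = (-5 + (-6*s + 15*I))/(2*(-5*I + 2*s)) = (-5 - 6*s + 15*I)/(2*(-5*I + 2*s)))
M(X) = 2*X/(15 + X) (M(X) = (2*X)/(15 + X) = 2*X/(15 + X))
-M(d(-2, 6)) = -2*(5 - 15*(-2) + 6*6)/(2*(-2*6 + 5*(-2)))/(15 + (5 - 15*(-2) + 6*6)/(2*(-2*6 + 5*(-2)))) = -2*(5 + 30 + 36)/(2*(-12 - 10))/(15 + (5 + 30 + 36)/(2*(-12 - 10))) = -2*(1/2)*71/(-22)/(15 + (1/2)*71/(-22)) = -2*(1/2)*(-1/22)*71/(15 + (1/2)*(-1/22)*71) = -2*(-71)/(44*(15 - 71/44)) = -2*(-71)/(44*589/44) = -2*(-71)*44/(44*589) = -1*(-142/589) = 142/589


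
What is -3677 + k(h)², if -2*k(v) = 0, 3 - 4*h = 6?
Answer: -3677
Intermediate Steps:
h = -¾ (h = ¾ - ¼*6 = ¾ - 3/2 = -¾ ≈ -0.75000)
k(v) = 0 (k(v) = -½*0 = 0)
-3677 + k(h)² = -3677 + 0² = -3677 + 0 = -3677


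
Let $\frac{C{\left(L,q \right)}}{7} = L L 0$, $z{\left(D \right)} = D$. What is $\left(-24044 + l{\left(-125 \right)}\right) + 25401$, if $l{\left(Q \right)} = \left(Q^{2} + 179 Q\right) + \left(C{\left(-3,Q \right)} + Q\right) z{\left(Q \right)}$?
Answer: $10232$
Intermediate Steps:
$C{\left(L,q \right)} = 0$ ($C{\left(L,q \right)} = 7 L L 0 = 7 L^{2} \cdot 0 = 7 \cdot 0 = 0$)
$l{\left(Q \right)} = 2 Q^{2} + 179 Q$ ($l{\left(Q \right)} = \left(Q^{2} + 179 Q\right) + \left(0 + Q\right) Q = \left(Q^{2} + 179 Q\right) + Q Q = \left(Q^{2} + 179 Q\right) + Q^{2} = 2 Q^{2} + 179 Q$)
$\left(-24044 + l{\left(-125 \right)}\right) + 25401 = \left(-24044 - 125 \left(179 + 2 \left(-125\right)\right)\right) + 25401 = \left(-24044 - 125 \left(179 - 250\right)\right) + 25401 = \left(-24044 - -8875\right) + 25401 = \left(-24044 + 8875\right) + 25401 = -15169 + 25401 = 10232$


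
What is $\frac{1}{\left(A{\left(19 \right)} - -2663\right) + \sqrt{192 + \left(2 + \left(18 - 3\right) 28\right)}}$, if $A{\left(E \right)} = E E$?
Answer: $\frac{1512}{4571981} - \frac{\sqrt{614}}{9143962} \approx 0.000328$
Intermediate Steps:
$A{\left(E \right)} = E^{2}$
$\frac{1}{\left(A{\left(19 \right)} - -2663\right) + \sqrt{192 + \left(2 + \left(18 - 3\right) 28\right)}} = \frac{1}{\left(19^{2} - -2663\right) + \sqrt{192 + \left(2 + \left(18 - 3\right) 28\right)}} = \frac{1}{\left(361 + 2663\right) + \sqrt{192 + \left(2 + \left(18 - 3\right) 28\right)}} = \frac{1}{3024 + \sqrt{192 + \left(2 + 15 \cdot 28\right)}} = \frac{1}{3024 + \sqrt{192 + \left(2 + 420\right)}} = \frac{1}{3024 + \sqrt{192 + 422}} = \frac{1}{3024 + \sqrt{614}}$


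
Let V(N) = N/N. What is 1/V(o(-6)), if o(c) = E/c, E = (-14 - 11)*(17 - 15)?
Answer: 1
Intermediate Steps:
E = -50 (E = -25*2 = -50)
o(c) = -50/c
V(N) = 1
1/V(o(-6)) = 1/1 = 1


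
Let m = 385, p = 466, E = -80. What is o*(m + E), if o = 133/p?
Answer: 40565/466 ≈ 87.049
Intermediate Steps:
o = 133/466 ≈ 0.28541
o*(m + E) = 133*(385 - 80)/466 = (133/466)*305 = 40565/466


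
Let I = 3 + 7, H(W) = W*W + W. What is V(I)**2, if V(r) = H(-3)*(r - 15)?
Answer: 900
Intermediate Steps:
H(W) = W + W**2 (H(W) = W**2 + W = W + W**2)
I = 10
V(r) = -90 + 6*r (V(r) = (-3*(1 - 3))*(r - 15) = (-3*(-2))*(-15 + r) = 6*(-15 + r) = -90 + 6*r)
V(I)**2 = (-90 + 6*10)**2 = (-90 + 60)**2 = (-30)**2 = 900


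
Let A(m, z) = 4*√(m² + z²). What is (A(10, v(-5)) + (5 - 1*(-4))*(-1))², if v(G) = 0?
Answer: 961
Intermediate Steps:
(A(10, v(-5)) + (5 - 1*(-4))*(-1))² = (4*√(10² + 0²) + (5 - 1*(-4))*(-1))² = (4*√(100 + 0) + (5 + 4)*(-1))² = (4*√100 + 9*(-1))² = (4*10 - 9)² = (40 - 9)² = 31² = 961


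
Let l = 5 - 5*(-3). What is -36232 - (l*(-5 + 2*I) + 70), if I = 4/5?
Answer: -36234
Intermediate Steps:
l = 20 (l = 5 + 15 = 20)
I = ⅘ (I = 4*(⅕) = ⅘ ≈ 0.80000)
-36232 - (l*(-5 + 2*I) + 70) = -36232 - (20*(-5 + 2*(⅘)) + 70) = -36232 - (20*(-5 + 8/5) + 70) = -36232 - (20*(-17/5) + 70) = -36232 - (-68 + 70) = -36232 - 1*2 = -36232 - 2 = -36234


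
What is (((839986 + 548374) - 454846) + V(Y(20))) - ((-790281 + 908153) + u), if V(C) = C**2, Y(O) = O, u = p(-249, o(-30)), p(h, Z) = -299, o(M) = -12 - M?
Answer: 816341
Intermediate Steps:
u = -299
(((839986 + 548374) - 454846) + V(Y(20))) - ((-790281 + 908153) + u) = (((839986 + 548374) - 454846) + 20**2) - ((-790281 + 908153) - 299) = ((1388360 - 454846) + 400) - (117872 - 299) = (933514 + 400) - 1*117573 = 933914 - 117573 = 816341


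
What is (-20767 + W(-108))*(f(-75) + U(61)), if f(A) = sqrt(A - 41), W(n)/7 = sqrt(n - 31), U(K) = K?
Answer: -(61 + 2*I*sqrt(29))*(20767 - 7*I*sqrt(139)) ≈ -1.2677e+6 - 2.1863e+5*I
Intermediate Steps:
W(n) = 7*sqrt(-31 + n) (W(n) = 7*sqrt(n - 31) = 7*sqrt(-31 + n))
f(A) = sqrt(-41 + A)
(-20767 + W(-108))*(f(-75) + U(61)) = (-20767 + 7*sqrt(-31 - 108))*(sqrt(-41 - 75) + 61) = (-20767 + 7*sqrt(-139))*(sqrt(-116) + 61) = (-20767 + 7*(I*sqrt(139)))*(2*I*sqrt(29) + 61) = (-20767 + 7*I*sqrt(139))*(61 + 2*I*sqrt(29))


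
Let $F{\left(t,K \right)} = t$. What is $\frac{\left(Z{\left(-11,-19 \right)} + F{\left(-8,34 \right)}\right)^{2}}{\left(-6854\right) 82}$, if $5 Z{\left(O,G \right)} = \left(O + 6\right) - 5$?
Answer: $- \frac{25}{140507} \approx -0.00017793$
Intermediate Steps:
$Z{\left(O,G \right)} = \frac{1}{5} + \frac{O}{5}$ ($Z{\left(O,G \right)} = \frac{\left(O + 6\right) - 5}{5} = \frac{\left(6 + O\right) - 5}{5} = \frac{1 + O}{5} = \frac{1}{5} + \frac{O}{5}$)
$\frac{\left(Z{\left(-11,-19 \right)} + F{\left(-8,34 \right)}\right)^{2}}{\left(-6854\right) 82} = \frac{\left(\left(\frac{1}{5} + \frac{1}{5} \left(-11\right)\right) - 8\right)^{2}}{\left(-6854\right) 82} = \frac{\left(\left(\frac{1}{5} - \frac{11}{5}\right) - 8\right)^{2}}{-562028} = \left(-2 - 8\right)^{2} \left(- \frac{1}{562028}\right) = \left(-10\right)^{2} \left(- \frac{1}{562028}\right) = 100 \left(- \frac{1}{562028}\right) = - \frac{25}{140507}$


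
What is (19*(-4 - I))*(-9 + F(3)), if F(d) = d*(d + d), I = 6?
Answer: -1710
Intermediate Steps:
F(d) = 2*d**2 (F(d) = d*(2*d) = 2*d**2)
(19*(-4 - I))*(-9 + F(3)) = (19*(-4 - 1*6))*(-9 + 2*3**2) = (19*(-4 - 6))*(-9 + 2*9) = (19*(-10))*(-9 + 18) = -190*9 = -1710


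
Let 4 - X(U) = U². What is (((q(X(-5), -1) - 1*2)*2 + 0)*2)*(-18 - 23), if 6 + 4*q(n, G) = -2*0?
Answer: 574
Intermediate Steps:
X(U) = 4 - U²
q(n, G) = -3/2 (q(n, G) = -3/2 + (-2*0)/4 = -3/2 + (¼)*0 = -3/2 + 0 = -3/2)
(((q(X(-5), -1) - 1*2)*2 + 0)*2)*(-18 - 23) = (((-3/2 - 1*2)*2 + 0)*2)*(-18 - 23) = (((-3/2 - 2)*2 + 0)*2)*(-41) = ((-7/2*2 + 0)*2)*(-41) = ((-7 + 0)*2)*(-41) = -7*2*(-41) = -14*(-41) = 574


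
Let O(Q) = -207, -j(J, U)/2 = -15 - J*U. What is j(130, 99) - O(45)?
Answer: 25977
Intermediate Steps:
j(J, U) = 30 + 2*J*U (j(J, U) = -2*(-15 - J*U) = 30 + 2*J*U)
j(130, 99) - O(45) = (30 + 2*130*99) - 1*(-207) = (30 + 25740) + 207 = 25770 + 207 = 25977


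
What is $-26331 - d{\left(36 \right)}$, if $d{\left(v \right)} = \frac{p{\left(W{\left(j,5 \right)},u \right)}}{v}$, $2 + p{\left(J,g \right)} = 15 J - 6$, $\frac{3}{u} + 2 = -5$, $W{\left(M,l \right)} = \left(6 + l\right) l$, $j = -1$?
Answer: $- \frac{948733}{36} \approx -26354.0$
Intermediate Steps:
$W{\left(M,l \right)} = l \left(6 + l\right)$
$u = - \frac{3}{7}$ ($u = \frac{3}{-2 - 5} = \frac{3}{-7} = 3 \left(- \frac{1}{7}\right) = - \frac{3}{7} \approx -0.42857$)
$p{\left(J,g \right)} = -8 + 15 J$ ($p{\left(J,g \right)} = -2 + \left(15 J - 6\right) = -2 + \left(-6 + 15 J\right) = -8 + 15 J$)
$d{\left(v \right)} = \frac{817}{v}$ ($d{\left(v \right)} = \frac{-8 + 15 \cdot 5 \left(6 + 5\right)}{v} = \frac{-8 + 15 \cdot 5 \cdot 11}{v} = \frac{-8 + 15 \cdot 55}{v} = \frac{-8 + 825}{v} = \frac{817}{v}$)
$-26331 - d{\left(36 \right)} = -26331 - \frac{817}{36} = - \frac{948733}{36}$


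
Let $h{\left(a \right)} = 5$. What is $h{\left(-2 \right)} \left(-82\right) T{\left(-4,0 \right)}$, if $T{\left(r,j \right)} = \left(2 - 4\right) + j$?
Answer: $820$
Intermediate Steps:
$T{\left(r,j \right)} = -2 + j$
$h{\left(-2 \right)} \left(-82\right) T{\left(-4,0 \right)} = 5 \left(-82\right) \left(-2 + 0\right) = \left(-410\right) \left(-2\right) = 820$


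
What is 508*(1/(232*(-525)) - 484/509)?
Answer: -7486867043/15499050 ≈ -483.05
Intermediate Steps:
508*(1/(232*(-525)) - 484/509) = 508*((1/232)*(-1/525) - 484*1/509) = 508*(-1/121800 - 484/509) = 508*(-58951709/61996200) = -7486867043/15499050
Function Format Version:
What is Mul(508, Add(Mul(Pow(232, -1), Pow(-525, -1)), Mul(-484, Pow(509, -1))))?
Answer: Rational(-7486867043, 15499050) ≈ -483.05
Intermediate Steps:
Mul(508, Add(Mul(Pow(232, -1), Pow(-525, -1)), Mul(-484, Pow(509, -1)))) = Mul(508, Add(Mul(Rational(1, 232), Rational(-1, 525)), Mul(-484, Rational(1, 509)))) = Mul(508, Add(Rational(-1, 121800), Rational(-484, 509))) = Mul(508, Rational(-58951709, 61996200)) = Rational(-7486867043, 15499050)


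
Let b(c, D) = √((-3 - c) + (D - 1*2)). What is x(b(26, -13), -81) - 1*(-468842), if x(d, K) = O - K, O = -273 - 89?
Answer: 468561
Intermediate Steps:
O = -362
b(c, D) = √(-5 + D - c) (b(c, D) = √((-3 - c) + (D - 2)) = √((-3 - c) + (-2 + D)) = √(-5 + D - c))
x(d, K) = -362 - K
x(b(26, -13), -81) - 1*(-468842) = (-362 - 1*(-81)) - 1*(-468842) = (-362 + 81) + 468842 = -281 + 468842 = 468561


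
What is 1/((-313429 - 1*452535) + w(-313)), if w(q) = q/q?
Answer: -1/765963 ≈ -1.3055e-6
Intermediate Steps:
w(q) = 1
1/((-313429 - 1*452535) + w(-313)) = 1/((-313429 - 1*452535) + 1) = 1/((-313429 - 452535) + 1) = 1/(-765964 + 1) = 1/(-765963) = -1/765963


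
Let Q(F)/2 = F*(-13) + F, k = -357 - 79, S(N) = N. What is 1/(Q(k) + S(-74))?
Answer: 1/10390 ≈ 9.6246e-5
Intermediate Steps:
k = -436
Q(F) = -24*F (Q(F) = 2*(F*(-13) + F) = 2*(-13*F + F) = 2*(-12*F) = -24*F)
1/(Q(k) + S(-74)) = 1/(-24*(-436) - 74) = 1/(10464 - 74) = 1/10390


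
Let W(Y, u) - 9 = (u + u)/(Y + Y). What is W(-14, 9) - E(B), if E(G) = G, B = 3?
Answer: 75/14 ≈ 5.3571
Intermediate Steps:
W(Y, u) = 9 + u/Y (W(Y, u) = 9 + (u + u)/(Y + Y) = 9 + (2*u)/((2*Y)) = 9 + (2*u)*(1/(2*Y)) = 9 + u/Y)
W(-14, 9) - E(B) = (9 + 9/(-14)) - 1*3 = (9 + 9*(-1/14)) - 3 = (9 - 9/14) - 3 = 117/14 - 3 = 75/14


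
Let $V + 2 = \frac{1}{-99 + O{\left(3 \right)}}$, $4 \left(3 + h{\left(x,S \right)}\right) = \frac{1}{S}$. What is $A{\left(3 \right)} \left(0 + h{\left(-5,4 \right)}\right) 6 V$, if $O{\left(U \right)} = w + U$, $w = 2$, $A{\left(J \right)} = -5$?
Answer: $- \frac{2835}{16} \approx -177.19$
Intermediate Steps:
$h{\left(x,S \right)} = -3 + \frac{1}{4 S}$
$O{\left(U \right)} = 2 + U$
$V = - \frac{189}{94}$ ($V = -2 + \frac{1}{-99 + \left(2 + 3\right)} = -2 + \frac{1}{-99 + 5} = -2 + \frac{1}{-94} = -2 - \frac{1}{94} = - \frac{189}{94} \approx -2.0106$)
$A{\left(3 \right)} \left(0 + h{\left(-5,4 \right)}\right) 6 V = - 5 \left(0 - \left(3 - \frac{1}{4 \cdot 4}\right)\right) 6 \left(- \frac{189}{94}\right) = - 5 \left(0 + \left(-3 + \frac{1}{4} \cdot \frac{1}{4}\right)\right) 6 \left(- \frac{189}{94}\right) = - 5 \left(0 + \left(-3 + \frac{1}{16}\right)\right) 6 \left(- \frac{189}{94}\right) = - 5 \left(0 - \frac{47}{16}\right) 6 \left(- \frac{189}{94}\right) = - 5 \left(\left(- \frac{47}{16}\right) 6\right) \left(- \frac{189}{94}\right) = \left(-5\right) \left(- \frac{141}{8}\right) \left(- \frac{189}{94}\right) = \frac{705}{8} \left(- \frac{189}{94}\right) = - \frac{2835}{16}$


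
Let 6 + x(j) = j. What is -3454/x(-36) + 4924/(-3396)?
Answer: 480124/5943 ≈ 80.788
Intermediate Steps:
x(j) = -6 + j
-3454/x(-36) + 4924/(-3396) = -3454/(-6 - 36) + 4924/(-3396) = -3454/(-42) + 4924*(-1/3396) = -3454*(-1/42) - 1231/849 = 1727/21 - 1231/849 = 480124/5943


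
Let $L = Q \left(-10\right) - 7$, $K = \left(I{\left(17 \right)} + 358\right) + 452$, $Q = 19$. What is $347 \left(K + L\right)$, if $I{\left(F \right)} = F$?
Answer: $218610$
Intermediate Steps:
$K = 827$ ($K = \left(17 + 358\right) + 452 = 375 + 452 = 827$)
$L = -197$ ($L = 19 \left(-10\right) - 7 = -190 - 7 = -197$)
$347 \left(K + L\right) = 347 \left(827 - 197\right) = 347 \cdot 630 = 218610$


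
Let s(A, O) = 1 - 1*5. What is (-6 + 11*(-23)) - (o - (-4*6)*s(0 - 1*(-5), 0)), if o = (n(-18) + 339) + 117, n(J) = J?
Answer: -601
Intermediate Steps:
s(A, O) = -4 (s(A, O) = 1 - 5 = -4)
o = 438 (o = (-18 + 339) + 117 = 321 + 117 = 438)
(-6 + 11*(-23)) - (o - (-4*6)*s(0 - 1*(-5), 0)) = (-6 + 11*(-23)) - (438 - (-4*6)*(-4)) = (-6 - 253) - (438 - (-24)*(-4)) = -259 - (438 - 1*96) = -259 - (438 - 96) = -259 - 1*342 = -259 - 342 = -601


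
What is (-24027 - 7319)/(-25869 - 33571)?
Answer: 15673/29720 ≈ 0.52736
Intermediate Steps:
(-24027 - 7319)/(-25869 - 33571) = -31346/(-59440) = -31346*(-1/59440) = 15673/29720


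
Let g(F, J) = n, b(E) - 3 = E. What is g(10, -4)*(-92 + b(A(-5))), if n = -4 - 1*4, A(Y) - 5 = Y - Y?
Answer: 672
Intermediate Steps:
A(Y) = 5 (A(Y) = 5 + (Y - Y) = 5 + 0 = 5)
n = -8 (n = -4 - 4 = -8)
b(E) = 3 + E
g(F, J) = -8
g(10, -4)*(-92 + b(A(-5))) = -8*(-92 + (3 + 5)) = -8*(-92 + 8) = -8*(-84) = 672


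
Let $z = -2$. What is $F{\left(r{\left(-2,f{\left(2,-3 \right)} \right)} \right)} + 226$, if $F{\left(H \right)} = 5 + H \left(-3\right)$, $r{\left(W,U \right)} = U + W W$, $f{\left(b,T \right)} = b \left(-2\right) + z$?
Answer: $237$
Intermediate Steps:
$f{\left(b,T \right)} = -2 - 2 b$ ($f{\left(b,T \right)} = b \left(-2\right) - 2 = - 2 b - 2 = -2 - 2 b$)
$r{\left(W,U \right)} = U + W^{2}$
$F{\left(H \right)} = 5 - 3 H$
$F{\left(r{\left(-2,f{\left(2,-3 \right)} \right)} \right)} + 226 = \left(5 - 3 \left(\left(-2 - 4\right) + \left(-2\right)^{2}\right)\right) + 226 = \left(5 - 3 \left(\left(-2 - 4\right) + 4\right)\right) + 226 = \left(5 - 3 \left(-6 + 4\right)\right) + 226 = \left(5 - -6\right) + 226 = \left(5 + 6\right) + 226 = 11 + 226 = 237$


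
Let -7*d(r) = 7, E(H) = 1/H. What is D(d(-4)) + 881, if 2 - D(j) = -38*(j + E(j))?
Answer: 807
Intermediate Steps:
d(r) = -1 (d(r) = -⅐*7 = -1)
D(j) = 2 + 38*j + 38/j (D(j) = 2 - (-38)*(j + 1/j) = 2 - (-38*j - 38/j) = 2 + (38*j + 38/j) = 2 + 38*j + 38/j)
D(d(-4)) + 881 = (2 + 38*(-1) + 38/(-1)) + 881 = (2 - 38 + 38*(-1)) + 881 = (2 - 38 - 38) + 881 = -74 + 881 = 807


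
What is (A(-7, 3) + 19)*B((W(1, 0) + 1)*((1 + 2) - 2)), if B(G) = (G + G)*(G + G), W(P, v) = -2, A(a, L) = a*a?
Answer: 272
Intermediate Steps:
A(a, L) = a²
B(G) = 4*G² (B(G) = (2*G)*(2*G) = 4*G²)
(A(-7, 3) + 19)*B((W(1, 0) + 1)*((1 + 2) - 2)) = ((-7)² + 19)*(4*((-2 + 1)*((1 + 2) - 2))²) = (49 + 19)*(4*(-(3 - 2))²) = 68*(4*(-1*1)²) = 68*(4*(-1)²) = 68*(4*1) = 68*4 = 272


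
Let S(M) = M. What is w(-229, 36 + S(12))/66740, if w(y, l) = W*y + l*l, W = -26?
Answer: 4129/33370 ≈ 0.12373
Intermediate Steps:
w(y, l) = l² - 26*y (w(y, l) = -26*y + l*l = -26*y + l² = l² - 26*y)
w(-229, 36 + S(12))/66740 = ((36 + 12)² - 26*(-229))/66740 = (48² + 5954)*(1/66740) = (2304 + 5954)*(1/66740) = 8258*(1/66740) = 4129/33370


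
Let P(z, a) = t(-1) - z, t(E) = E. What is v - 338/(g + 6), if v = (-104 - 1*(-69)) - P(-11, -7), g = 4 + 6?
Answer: -529/8 ≈ -66.125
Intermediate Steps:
g = 10
P(z, a) = -1 - z
v = -45 (v = (-104 - 1*(-69)) - (-1 - 1*(-11)) = (-104 + 69) - (-1 + 11) = -35 - 1*10 = -35 - 10 = -45)
v - 338/(g + 6) = -45 - 338/(10 + 6) = -45 - 338/16 = -45 - 338*1/16 = -45 - 169/8 = -529/8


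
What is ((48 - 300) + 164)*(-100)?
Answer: 8800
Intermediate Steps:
((48 - 300) + 164)*(-100) = (-252 + 164)*(-100) = -88*(-100) = 8800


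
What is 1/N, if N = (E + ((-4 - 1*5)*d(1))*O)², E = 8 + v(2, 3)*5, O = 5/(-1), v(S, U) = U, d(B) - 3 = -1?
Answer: 1/12769 ≈ 7.8315e-5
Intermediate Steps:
d(B) = 2 (d(B) = 3 - 1 = 2)
O = -5 (O = 5*(-1) = -5)
E = 23 (E = 8 + 3*5 = 8 + 15 = 23)
N = 12769 (N = (23 + ((-4 - 1*5)*2)*(-5))² = (23 + ((-4 - 5)*2)*(-5))² = (23 - 9*2*(-5))² = (23 - 18*(-5))² = (23 + 90)² = 113² = 12769)
1/N = 1/12769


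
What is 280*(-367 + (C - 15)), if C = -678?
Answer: -296800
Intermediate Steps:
280*(-367 + (C - 15)) = 280*(-367 + (-678 - 15)) = 280*(-367 - 693) = 280*(-1060) = -296800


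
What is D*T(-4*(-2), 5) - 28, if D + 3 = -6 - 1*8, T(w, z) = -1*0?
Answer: -28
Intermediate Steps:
T(w, z) = 0
D = -17 (D = -3 + (-6 - 1*8) = -3 + (-6 - 8) = -3 - 14 = -17)
D*T(-4*(-2), 5) - 28 = -17*0 - 28 = 0 - 28 = -28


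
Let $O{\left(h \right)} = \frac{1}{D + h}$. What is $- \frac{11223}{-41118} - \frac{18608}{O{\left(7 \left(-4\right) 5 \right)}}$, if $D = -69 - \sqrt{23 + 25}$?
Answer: $\frac{53303624573}{13706} + 74432 \sqrt{3} \approx 4.018 \cdot 10^{6}$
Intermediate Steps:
$D = -69 - 4 \sqrt{3}$ ($D = -69 - \sqrt{48} = -69 - 4 \sqrt{3} \approx -75.928$)
$O{\left(h \right)} = \frac{1}{-69 + h - 4 \sqrt{3}}$ ($O{\left(h \right)} = \frac{1}{\left(-69 - 4 \sqrt{3}\right) + h} = \frac{1}{-69 + h - 4 \sqrt{3}}$)
$- \frac{11223}{-41118} - \frac{18608}{O{\left(7 \left(-4\right) 5 \right)}} = - \frac{11223}{-41118} - \frac{18608}{\frac{1}{-69 + 7 \left(-4\right) 5 - 4 \sqrt{3}}} = \left(-11223\right) \left(- \frac{1}{41118}\right) - \frac{18608}{\frac{1}{-69 - 140 - 4 \sqrt{3}}} = \frac{3741}{13706} - \frac{18608}{\frac{1}{-69 - 140 - 4 \sqrt{3}}} = \frac{3741}{13706} - \frac{18608}{\frac{1}{-209 - 4 \sqrt{3}}} = \frac{3741}{13706} - 18608 \left(-209 - 4 \sqrt{3}\right) = \frac{3741}{13706} + \left(3889072 + 74432 \sqrt{3}\right) = \frac{53303624573}{13706} + 74432 \sqrt{3}$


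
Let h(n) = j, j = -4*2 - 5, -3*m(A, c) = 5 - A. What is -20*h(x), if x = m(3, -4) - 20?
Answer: 260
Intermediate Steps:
m(A, c) = -5/3 + A/3 (m(A, c) = -(5 - A)/3 = -5/3 + A/3)
x = -62/3 (x = (-5/3 + (⅓)*3) - 20 = (-5/3 + 1) - 20 = -⅔ - 20 = -62/3 ≈ -20.667)
j = -13 (j = -8 - 5 = -13)
h(n) = -13
-20*h(x) = -20*(-13) = 260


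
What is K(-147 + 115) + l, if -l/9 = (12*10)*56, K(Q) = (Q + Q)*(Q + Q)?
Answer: -56384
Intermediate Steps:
K(Q) = 4*Q² (K(Q) = (2*Q)*(2*Q) = 4*Q²)
l = -60480 (l = -9*12*10*56 = -1080*56 = -9*6720 = -60480)
K(-147 + 115) + l = 4*(-147 + 115)² - 60480 = 4*(-32)² - 60480 = 4*1024 - 60480 = 4096 - 60480 = -56384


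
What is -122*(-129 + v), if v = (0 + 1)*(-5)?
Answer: 16348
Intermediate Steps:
v = -5 (v = 1*(-5) = -5)
-122*(-129 + v) = -122*(-129 - 5) = -122*(-134) = 16348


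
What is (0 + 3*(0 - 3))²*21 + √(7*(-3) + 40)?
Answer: 1701 + √19 ≈ 1705.4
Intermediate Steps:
(0 + 3*(0 - 3))²*21 + √(7*(-3) + 40) = (0 + 3*(-3))²*21 + √(-21 + 40) = (0 - 9)²*21 + √19 = (-9)²*21 + √19 = 81*21 + √19 = 1701 + √19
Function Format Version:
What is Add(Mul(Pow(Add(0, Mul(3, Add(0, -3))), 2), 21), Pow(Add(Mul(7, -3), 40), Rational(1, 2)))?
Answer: Add(1701, Pow(19, Rational(1, 2))) ≈ 1705.4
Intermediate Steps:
Add(Mul(Pow(Add(0, Mul(3, Add(0, -3))), 2), 21), Pow(Add(Mul(7, -3), 40), Rational(1, 2))) = Add(Mul(Pow(Add(0, Mul(3, -3)), 2), 21), Pow(Add(-21, 40), Rational(1, 2))) = Add(Mul(Pow(Add(0, -9), 2), 21), Pow(19, Rational(1, 2))) = Add(Mul(Pow(-9, 2), 21), Pow(19, Rational(1, 2))) = Add(Mul(81, 21), Pow(19, Rational(1, 2))) = Add(1701, Pow(19, Rational(1, 2)))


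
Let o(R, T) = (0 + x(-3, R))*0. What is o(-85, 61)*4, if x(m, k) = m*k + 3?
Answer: 0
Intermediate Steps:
x(m, k) = 3 + k*m (x(m, k) = k*m + 3 = 3 + k*m)
o(R, T) = 0 (o(R, T) = (0 + (3 + R*(-3)))*0 = (0 + (3 - 3*R))*0 = (3 - 3*R)*0 = 0)
o(-85, 61)*4 = 0*4 = 0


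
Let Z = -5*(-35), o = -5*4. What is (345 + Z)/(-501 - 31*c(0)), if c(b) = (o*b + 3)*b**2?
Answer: -520/501 ≈ -1.0379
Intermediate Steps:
o = -20
Z = 175
c(b) = b**2*(3 - 20*b) (c(b) = (-20*b + 3)*b**2 = (3 - 20*b)*b**2 = b**2*(3 - 20*b))
(345 + Z)/(-501 - 31*c(0)) = (345 + 175)/(-501 - 31*0**2*(3 - 20*0)) = 520/(-501 - 0*(3 + 0)) = 520/(-501 - 0*3) = 520/(-501 - 31*0) = 520/(-501 + 0) = 520/(-501) = 520*(-1/501) = -520/501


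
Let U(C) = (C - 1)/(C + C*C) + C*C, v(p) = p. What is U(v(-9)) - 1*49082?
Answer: -1764041/36 ≈ -49001.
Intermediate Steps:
U(C) = C² + (-1 + C)/(C + C²) (U(C) = (-1 + C)/(C + C²) + C² = C² + (-1 + C)/(C + C²))
U(v(-9)) - 1*49082 = (-1 - 9 + (-9)³ + (-9)⁴)/((-9)*(1 - 9)) - 1*49082 = -⅑*(-1 - 9 - 729 + 6561)/(-8) - 49082 = -⅑*(-⅛)*5822 - 49082 = 2911/36 - 49082 = -1764041/36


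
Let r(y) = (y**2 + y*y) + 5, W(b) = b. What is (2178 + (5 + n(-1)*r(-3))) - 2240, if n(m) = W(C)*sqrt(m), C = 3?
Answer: -57 + 69*I ≈ -57.0 + 69.0*I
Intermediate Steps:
r(y) = 5 + 2*y**2 (r(y) = (y**2 + y**2) + 5 = 2*y**2 + 5 = 5 + 2*y**2)
n(m) = 3*sqrt(m)
(2178 + (5 + n(-1)*r(-3))) - 2240 = (2178 + (5 + (3*sqrt(-1))*(5 + 2*(-3)**2))) - 2240 = (2178 + (5 + (3*I)*(5 + 2*9))) - 2240 = (2178 + (5 + (3*I)*(5 + 18))) - 2240 = (2178 + (5 + (3*I)*23)) - 2240 = (2178 + (5 + 69*I)) - 2240 = (2183 + 69*I) - 2240 = -57 + 69*I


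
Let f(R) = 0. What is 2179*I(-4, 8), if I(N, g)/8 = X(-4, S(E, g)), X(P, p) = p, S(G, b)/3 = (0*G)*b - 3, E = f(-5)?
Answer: -156888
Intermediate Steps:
E = 0
S(G, b) = -9 (S(G, b) = 3*((0*G)*b - 3) = 3*(0*b - 3) = 3*(0 - 3) = 3*(-3) = -9)
I(N, g) = -72 (I(N, g) = 8*(-9) = -72)
2179*I(-4, 8) = 2179*(-72) = -156888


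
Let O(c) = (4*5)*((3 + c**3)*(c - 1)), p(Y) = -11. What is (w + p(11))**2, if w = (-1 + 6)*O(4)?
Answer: 403567921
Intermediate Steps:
O(c) = 20*(-1 + c)*(3 + c**3) (O(c) = 20*((3 + c**3)*(-1 + c)) = 20*((-1 + c)*(3 + c**3)) = 20*(-1 + c)*(3 + c**3))
w = 20100 (w = (-1 + 6)*(-60 - 20*4**3 + 20*4**4 + 60*4) = 5*(-60 - 20*64 + 20*256 + 240) = 5*(-60 - 1280 + 5120 + 240) = 5*4020 = 20100)
(w + p(11))**2 = (20100 - 11)**2 = 20089**2 = 403567921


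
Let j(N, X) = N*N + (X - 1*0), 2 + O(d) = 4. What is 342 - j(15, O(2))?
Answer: 115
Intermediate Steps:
O(d) = 2 (O(d) = -2 + 4 = 2)
j(N, X) = X + N² (j(N, X) = N² + (X + 0) = N² + X = X + N²)
342 - j(15, O(2)) = 342 - (2 + 15²) = 342 - (2 + 225) = 342 - 1*227 = 342 - 227 = 115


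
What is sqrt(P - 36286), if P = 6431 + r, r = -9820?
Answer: 115*I*sqrt(3) ≈ 199.19*I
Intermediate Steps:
P = -3389 (P = 6431 - 9820 = -3389)
sqrt(P - 36286) = sqrt(-3389 - 36286) = sqrt(-39675) = 115*I*sqrt(3)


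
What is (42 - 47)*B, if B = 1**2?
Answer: -5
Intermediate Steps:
B = 1
(42 - 47)*B = (42 - 47)*1 = -5*1 = -5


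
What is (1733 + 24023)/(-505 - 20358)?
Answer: -25756/20863 ≈ -1.2345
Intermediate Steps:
(1733 + 24023)/(-505 - 20358) = 25756/(-20863) = 25756*(-1/20863) = -25756/20863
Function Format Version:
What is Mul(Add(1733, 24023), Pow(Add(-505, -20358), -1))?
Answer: Rational(-25756, 20863) ≈ -1.2345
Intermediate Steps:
Mul(Add(1733, 24023), Pow(Add(-505, -20358), -1)) = Mul(25756, Pow(-20863, -1)) = Mul(25756, Rational(-1, 20863)) = Rational(-25756, 20863)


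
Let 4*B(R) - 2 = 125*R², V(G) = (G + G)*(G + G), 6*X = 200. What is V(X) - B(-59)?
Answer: -3756143/36 ≈ -1.0434e+5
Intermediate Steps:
X = 100/3 (X = (⅙)*200 = 100/3 ≈ 33.333)
V(G) = 4*G² (V(G) = (2*G)*(2*G) = 4*G²)
B(R) = ½ + 125*R²/4 (B(R) = ½ + (125*R²)/4 = ½ + 125*R²/4)
V(X) - B(-59) = 4*(100/3)² - (½ + (125/4)*(-59)²) = 4*(10000/9) - (½ + (125/4)*3481) = 40000/9 - (½ + 435125/4) = 40000/9 - 1*435127/4 = 40000/9 - 435127/4 = -3756143/36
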